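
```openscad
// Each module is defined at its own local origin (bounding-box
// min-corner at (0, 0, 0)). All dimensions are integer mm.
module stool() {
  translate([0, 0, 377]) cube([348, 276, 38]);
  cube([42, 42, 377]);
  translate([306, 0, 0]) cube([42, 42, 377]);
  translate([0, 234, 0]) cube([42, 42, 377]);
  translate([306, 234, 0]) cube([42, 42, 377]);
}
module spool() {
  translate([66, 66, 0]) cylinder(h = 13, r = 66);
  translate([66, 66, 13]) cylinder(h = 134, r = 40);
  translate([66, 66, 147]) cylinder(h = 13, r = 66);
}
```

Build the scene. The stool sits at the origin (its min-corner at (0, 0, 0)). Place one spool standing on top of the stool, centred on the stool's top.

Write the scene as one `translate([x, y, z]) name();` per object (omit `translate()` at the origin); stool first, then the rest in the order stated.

stool();
translate([108, 72, 415]) spool();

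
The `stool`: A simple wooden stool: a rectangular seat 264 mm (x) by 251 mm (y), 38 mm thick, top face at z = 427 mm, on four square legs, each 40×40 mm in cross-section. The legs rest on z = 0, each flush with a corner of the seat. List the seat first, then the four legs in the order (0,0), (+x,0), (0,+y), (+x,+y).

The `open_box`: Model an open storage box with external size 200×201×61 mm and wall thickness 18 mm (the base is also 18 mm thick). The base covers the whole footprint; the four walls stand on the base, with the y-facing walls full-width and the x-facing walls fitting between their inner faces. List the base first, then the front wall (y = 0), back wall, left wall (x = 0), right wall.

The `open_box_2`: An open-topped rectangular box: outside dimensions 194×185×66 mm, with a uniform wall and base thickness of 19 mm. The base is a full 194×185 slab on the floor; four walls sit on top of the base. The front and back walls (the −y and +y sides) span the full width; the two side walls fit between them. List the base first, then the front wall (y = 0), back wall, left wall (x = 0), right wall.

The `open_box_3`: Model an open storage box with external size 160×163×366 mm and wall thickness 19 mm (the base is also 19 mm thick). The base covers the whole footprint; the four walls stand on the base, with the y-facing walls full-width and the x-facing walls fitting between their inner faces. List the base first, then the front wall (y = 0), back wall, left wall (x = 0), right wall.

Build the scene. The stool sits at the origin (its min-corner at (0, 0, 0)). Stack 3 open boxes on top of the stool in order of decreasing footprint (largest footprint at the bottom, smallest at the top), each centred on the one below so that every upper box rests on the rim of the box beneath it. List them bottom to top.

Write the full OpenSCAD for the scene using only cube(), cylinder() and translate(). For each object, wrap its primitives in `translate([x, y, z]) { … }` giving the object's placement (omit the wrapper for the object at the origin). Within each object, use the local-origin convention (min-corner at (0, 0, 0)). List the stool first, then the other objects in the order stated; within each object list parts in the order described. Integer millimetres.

translate([0, 0, 389]) cube([264, 251, 38]);
cube([40, 40, 389]);
translate([224, 0, 0]) cube([40, 40, 389]);
translate([0, 211, 0]) cube([40, 40, 389]);
translate([224, 211, 0]) cube([40, 40, 389]);
translate([32, 25, 427]) {
  cube([200, 201, 18]);
  translate([0, 0, 18]) cube([200, 18, 43]);
  translate([0, 183, 18]) cube([200, 18, 43]);
  translate([0, 18, 18]) cube([18, 165, 43]);
  translate([182, 18, 18]) cube([18, 165, 43]);
}
translate([35, 33, 488]) {
  cube([194, 185, 19]);
  translate([0, 0, 19]) cube([194, 19, 47]);
  translate([0, 166, 19]) cube([194, 19, 47]);
  translate([0, 19, 19]) cube([19, 147, 47]);
  translate([175, 19, 19]) cube([19, 147, 47]);
}
translate([52, 44, 554]) {
  cube([160, 163, 19]);
  translate([0, 0, 19]) cube([160, 19, 347]);
  translate([0, 144, 19]) cube([160, 19, 347]);
  translate([0, 19, 19]) cube([19, 125, 347]);
  translate([141, 19, 19]) cube([19, 125, 347]);
}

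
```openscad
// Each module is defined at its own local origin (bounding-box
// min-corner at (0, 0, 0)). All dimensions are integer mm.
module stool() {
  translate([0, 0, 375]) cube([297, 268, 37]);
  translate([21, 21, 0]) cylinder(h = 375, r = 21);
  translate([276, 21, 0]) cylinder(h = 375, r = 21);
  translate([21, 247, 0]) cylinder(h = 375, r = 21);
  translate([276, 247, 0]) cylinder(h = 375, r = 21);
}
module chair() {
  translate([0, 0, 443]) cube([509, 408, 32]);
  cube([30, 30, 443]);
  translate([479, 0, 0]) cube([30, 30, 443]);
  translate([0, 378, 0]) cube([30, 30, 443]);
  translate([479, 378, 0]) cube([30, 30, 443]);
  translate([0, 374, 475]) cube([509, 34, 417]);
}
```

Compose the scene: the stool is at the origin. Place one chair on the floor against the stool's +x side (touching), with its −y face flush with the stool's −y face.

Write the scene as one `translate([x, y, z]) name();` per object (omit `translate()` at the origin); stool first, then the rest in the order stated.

stool();
translate([297, 0, 0]) chair();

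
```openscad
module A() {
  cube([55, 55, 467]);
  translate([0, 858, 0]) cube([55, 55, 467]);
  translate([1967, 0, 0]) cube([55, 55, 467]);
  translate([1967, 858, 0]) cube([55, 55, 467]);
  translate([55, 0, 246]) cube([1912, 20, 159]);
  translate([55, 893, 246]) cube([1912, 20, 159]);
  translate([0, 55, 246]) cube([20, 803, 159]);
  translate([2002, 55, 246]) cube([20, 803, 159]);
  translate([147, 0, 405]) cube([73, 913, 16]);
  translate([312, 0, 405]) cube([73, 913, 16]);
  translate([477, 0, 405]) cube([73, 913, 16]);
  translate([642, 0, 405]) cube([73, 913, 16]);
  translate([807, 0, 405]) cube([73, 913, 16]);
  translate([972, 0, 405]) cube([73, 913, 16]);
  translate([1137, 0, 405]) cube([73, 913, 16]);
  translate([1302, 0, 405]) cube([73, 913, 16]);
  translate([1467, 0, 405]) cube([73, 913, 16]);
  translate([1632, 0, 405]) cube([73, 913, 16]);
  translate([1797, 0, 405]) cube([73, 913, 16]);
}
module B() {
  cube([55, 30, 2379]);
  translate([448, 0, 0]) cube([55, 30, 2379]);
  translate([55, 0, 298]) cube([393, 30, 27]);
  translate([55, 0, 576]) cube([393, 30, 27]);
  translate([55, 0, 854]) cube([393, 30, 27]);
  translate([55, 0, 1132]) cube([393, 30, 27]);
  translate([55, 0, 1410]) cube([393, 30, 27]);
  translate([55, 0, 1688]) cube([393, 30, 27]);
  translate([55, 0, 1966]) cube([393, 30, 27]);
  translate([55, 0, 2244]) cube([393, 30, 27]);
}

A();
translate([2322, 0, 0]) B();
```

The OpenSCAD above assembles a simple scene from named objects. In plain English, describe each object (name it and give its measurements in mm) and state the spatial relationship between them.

A is a bed frame 2022 mm long (x) by 913 mm wide (y). Four 55×55 mm corner posts, 467 mm tall, at the corners of the footprint. Four rails of 20 mm thickness and 159 mm height run between adjacent posts with their undersides at z = 246 mm, their outer faces flush with the outside of the frame (the two x-running rails run between the posts' inner faces; the two y-running rails run between the posts' inner faces). 11 slats, each 73 mm wide (x) and 16 mm thick, lie across the top of the two x-running rails, running the full 913 mm width of the frame in y; the slats are evenly spaced along x between the inner faces of the end posts with equal gaps (rounded down to the nearest mm) at the −x end and between each pair — any rounding remainder accumulates at the +x end.

B is a wooden ladder with two side rails of 55×30 mm section and 2379 mm height, set 503 mm apart overall. Between them run 8 rectangular rungs (30 mm deep, 27 mm thick), front faces flush with the rails' −y face. The bottom of the first rung is 298 mm above the floor and each subsequent rung is 278 mm higher than the one below.

The ladder is on the floor beside the bed frame on its +x side.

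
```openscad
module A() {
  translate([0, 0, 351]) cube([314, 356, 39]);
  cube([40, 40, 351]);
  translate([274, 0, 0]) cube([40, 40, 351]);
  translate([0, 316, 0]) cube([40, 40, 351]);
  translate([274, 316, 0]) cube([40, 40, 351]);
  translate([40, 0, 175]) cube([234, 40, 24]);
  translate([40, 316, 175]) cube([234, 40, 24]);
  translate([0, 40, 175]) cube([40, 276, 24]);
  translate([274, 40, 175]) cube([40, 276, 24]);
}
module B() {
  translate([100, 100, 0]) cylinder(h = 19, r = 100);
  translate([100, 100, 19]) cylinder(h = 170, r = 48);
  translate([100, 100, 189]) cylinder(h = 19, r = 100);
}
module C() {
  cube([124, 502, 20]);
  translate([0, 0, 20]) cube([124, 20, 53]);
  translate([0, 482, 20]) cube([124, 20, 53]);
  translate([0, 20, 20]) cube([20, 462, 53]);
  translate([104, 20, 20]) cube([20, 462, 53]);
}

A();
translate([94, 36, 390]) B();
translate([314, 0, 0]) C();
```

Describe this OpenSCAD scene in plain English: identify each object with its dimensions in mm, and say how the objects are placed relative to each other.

A is a simple wooden stool: a rectangular seat 314 mm (x) by 356 mm (y), 39 mm thick, top face at z = 390 mm, on four square legs, each 40×40 mm in cross-section. The legs rest on z = 0, each flush with a corner of the seat. Four stretchers, 40 mm wide and 24 mm tall, connect adjacent legs with their undersides at z = 175 mm, each running between the inner faces of the legs it joins and aligned with the legs' outer faces on the other axis.

B is a spool: two coaxial disc flanges of radius 100 mm and thickness 19 mm, joined by a core cylinder of radius 48 mm and height 170 mm. The lower flange rests on z = 0 and the three cylinders share a vertical axis.

C is an open-topped rectangular box: outside dimensions 124×502×73 mm, with a uniform wall and base thickness of 20 mm. The base is a full 124×502 slab on the floor; four walls sit on top of the base. The front and back walls (the −y and +y sides) span the full width; the two side walls fit between them.

The spool is on top of the stool. The open box is against the stool's +x side, with their −y faces flush.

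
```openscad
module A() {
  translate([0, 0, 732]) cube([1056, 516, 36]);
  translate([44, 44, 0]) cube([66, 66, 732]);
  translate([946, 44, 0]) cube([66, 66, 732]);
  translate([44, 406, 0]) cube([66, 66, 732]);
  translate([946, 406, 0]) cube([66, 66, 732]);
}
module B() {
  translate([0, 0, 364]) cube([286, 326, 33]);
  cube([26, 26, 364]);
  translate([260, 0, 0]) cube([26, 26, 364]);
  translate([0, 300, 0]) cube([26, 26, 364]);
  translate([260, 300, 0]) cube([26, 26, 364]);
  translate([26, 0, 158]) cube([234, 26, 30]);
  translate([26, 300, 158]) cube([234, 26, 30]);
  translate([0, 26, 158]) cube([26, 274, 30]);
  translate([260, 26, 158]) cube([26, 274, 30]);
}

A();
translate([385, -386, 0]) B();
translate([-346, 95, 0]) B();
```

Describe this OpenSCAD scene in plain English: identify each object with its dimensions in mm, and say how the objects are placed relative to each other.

A is a rectangular dining table. The top is 1056×516×36 mm with its upper surface at z = 768 mm. It stands on four 66×66 mm square legs, each inset 44 mm from the nearest pair of top edges, running from the floor to the underside of the top.

B is a four-legged stool. The seat is a 286×326×33 mm slab whose top surface is at z = 397 mm; four square legs, each 26×26 mm in cross-section, run from the floor (z = 0) to the underside of the seat, each flush with a corner of the seat. Four stretchers, 26 mm wide and 30 mm tall, connect adjacent legs with their undersides at z = 158 mm, each running between the inner faces of the legs it joins and aligned with the legs' outer faces on the other axis.

Two stools sit around the table at the −y, −x sides.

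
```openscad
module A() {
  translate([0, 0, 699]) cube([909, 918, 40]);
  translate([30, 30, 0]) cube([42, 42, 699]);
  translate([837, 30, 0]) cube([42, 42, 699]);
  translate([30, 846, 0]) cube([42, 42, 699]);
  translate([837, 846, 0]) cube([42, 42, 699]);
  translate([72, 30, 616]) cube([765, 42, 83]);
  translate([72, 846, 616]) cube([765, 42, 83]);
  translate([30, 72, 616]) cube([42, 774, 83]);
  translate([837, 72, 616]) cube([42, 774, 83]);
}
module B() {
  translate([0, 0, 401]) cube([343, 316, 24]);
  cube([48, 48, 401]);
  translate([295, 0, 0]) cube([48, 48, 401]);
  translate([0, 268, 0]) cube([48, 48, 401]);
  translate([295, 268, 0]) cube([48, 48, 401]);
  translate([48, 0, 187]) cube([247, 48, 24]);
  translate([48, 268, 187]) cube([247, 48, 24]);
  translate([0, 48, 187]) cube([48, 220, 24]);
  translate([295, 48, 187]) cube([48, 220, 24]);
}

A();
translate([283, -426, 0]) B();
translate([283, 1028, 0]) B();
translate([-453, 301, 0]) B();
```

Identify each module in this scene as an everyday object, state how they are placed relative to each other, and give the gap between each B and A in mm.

Each stool's nearest face is 110 mm from the table's bounding box.

A is a table. B is a stool. Three stools sit around the table at the −y, +y, −x sides. The gap between each stool and the table is 110 mm.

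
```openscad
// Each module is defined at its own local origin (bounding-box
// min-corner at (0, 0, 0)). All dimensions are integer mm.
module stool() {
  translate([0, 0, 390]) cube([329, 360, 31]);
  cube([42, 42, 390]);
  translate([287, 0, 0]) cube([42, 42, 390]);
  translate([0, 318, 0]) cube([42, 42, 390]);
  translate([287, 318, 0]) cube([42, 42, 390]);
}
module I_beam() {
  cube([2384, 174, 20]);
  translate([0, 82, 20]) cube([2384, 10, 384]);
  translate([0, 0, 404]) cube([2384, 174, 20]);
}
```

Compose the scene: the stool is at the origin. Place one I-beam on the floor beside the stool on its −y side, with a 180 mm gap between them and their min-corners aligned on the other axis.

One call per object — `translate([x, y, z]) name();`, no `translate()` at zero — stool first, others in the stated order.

stool();
translate([0, -354, 0]) I_beam();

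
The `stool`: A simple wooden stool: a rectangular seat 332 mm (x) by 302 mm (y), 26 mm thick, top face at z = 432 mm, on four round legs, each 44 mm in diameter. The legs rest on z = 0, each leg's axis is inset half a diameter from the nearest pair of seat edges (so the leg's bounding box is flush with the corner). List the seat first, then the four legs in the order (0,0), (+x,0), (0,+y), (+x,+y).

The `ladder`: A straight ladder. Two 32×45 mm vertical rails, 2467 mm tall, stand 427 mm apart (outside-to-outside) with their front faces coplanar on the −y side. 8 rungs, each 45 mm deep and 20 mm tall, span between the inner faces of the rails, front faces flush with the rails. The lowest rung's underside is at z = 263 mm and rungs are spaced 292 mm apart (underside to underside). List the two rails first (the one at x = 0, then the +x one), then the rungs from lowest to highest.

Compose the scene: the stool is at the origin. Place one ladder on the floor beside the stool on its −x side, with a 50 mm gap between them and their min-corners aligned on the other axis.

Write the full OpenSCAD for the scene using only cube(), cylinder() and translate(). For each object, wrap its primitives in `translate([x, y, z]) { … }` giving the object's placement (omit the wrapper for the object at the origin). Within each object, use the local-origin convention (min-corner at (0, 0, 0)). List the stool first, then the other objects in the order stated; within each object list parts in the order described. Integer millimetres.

translate([0, 0, 406]) cube([332, 302, 26]);
translate([22, 22, 0]) cylinder(h = 406, r = 22);
translate([310, 22, 0]) cylinder(h = 406, r = 22);
translate([22, 280, 0]) cylinder(h = 406, r = 22);
translate([310, 280, 0]) cylinder(h = 406, r = 22);
translate([-477, 0, 0]) {
  cube([32, 45, 2467]);
  translate([395, 0, 0]) cube([32, 45, 2467]);
  translate([32, 0, 263]) cube([363, 45, 20]);
  translate([32, 0, 555]) cube([363, 45, 20]);
  translate([32, 0, 847]) cube([363, 45, 20]);
  translate([32, 0, 1139]) cube([363, 45, 20]);
  translate([32, 0, 1431]) cube([363, 45, 20]);
  translate([32, 0, 1723]) cube([363, 45, 20]);
  translate([32, 0, 2015]) cube([363, 45, 20]);
  translate([32, 0, 2307]) cube([363, 45, 20]);
}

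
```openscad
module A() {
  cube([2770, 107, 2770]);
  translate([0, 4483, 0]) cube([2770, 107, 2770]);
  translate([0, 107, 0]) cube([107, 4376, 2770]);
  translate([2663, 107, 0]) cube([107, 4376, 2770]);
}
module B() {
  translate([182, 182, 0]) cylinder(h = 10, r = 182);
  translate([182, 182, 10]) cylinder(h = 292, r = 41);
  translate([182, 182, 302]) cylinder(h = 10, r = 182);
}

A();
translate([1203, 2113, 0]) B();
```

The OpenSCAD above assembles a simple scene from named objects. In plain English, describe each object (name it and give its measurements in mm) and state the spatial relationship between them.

A is the wall frame of a small rectangular building: four walls, each 2770 mm tall and 107 mm thick, enclosing a footprint 2770 mm (x) by 4590 mm (y) outside-to-outside, with no floor or roof. The front and back walls (the −y and +y sides) span the full width; the two side walls fit between them.

B is a spool: two coaxial disc flanges of radius 182 mm and thickness 10 mm, joined by a core cylinder of radius 41 mm and height 292 mm. The lower flange rests on z = 0 and the three cylinders share a vertical axis.

The spool sits inside the house frame, centred.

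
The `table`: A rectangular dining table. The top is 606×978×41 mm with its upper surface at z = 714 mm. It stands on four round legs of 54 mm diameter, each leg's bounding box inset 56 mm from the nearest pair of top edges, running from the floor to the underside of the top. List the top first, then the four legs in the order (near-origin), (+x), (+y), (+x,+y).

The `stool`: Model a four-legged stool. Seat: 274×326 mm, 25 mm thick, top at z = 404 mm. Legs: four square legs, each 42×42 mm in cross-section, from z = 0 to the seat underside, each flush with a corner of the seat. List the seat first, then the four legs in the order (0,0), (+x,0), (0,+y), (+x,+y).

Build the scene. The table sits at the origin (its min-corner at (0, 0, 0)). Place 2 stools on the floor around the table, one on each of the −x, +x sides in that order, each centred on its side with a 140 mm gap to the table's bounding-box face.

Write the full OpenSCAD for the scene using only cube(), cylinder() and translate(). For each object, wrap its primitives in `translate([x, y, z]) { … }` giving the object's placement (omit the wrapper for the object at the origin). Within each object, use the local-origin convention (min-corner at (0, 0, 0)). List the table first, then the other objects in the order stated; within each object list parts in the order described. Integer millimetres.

translate([0, 0, 673]) cube([606, 978, 41]);
translate([83, 83, 0]) cylinder(h = 673, r = 27);
translate([523, 83, 0]) cylinder(h = 673, r = 27);
translate([83, 895, 0]) cylinder(h = 673, r = 27);
translate([523, 895, 0]) cylinder(h = 673, r = 27);
translate([-414, 326, 0]) {
  translate([0, 0, 379]) cube([274, 326, 25]);
  cube([42, 42, 379]);
  translate([232, 0, 0]) cube([42, 42, 379]);
  translate([0, 284, 0]) cube([42, 42, 379]);
  translate([232, 284, 0]) cube([42, 42, 379]);
}
translate([746, 326, 0]) {
  translate([0, 0, 379]) cube([274, 326, 25]);
  cube([42, 42, 379]);
  translate([232, 0, 0]) cube([42, 42, 379]);
  translate([0, 284, 0]) cube([42, 42, 379]);
  translate([232, 284, 0]) cube([42, 42, 379]);
}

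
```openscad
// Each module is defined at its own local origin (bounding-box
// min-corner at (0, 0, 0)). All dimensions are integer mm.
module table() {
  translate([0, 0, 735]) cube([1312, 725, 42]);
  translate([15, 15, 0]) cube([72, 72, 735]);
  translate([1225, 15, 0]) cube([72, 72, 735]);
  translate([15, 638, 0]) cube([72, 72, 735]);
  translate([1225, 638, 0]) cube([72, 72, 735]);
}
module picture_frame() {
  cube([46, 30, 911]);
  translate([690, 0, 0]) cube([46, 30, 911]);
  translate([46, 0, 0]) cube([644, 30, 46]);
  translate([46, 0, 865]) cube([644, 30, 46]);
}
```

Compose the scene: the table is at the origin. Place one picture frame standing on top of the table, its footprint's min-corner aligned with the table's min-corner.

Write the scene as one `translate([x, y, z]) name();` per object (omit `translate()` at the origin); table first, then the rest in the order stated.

table();
translate([0, 0, 777]) picture_frame();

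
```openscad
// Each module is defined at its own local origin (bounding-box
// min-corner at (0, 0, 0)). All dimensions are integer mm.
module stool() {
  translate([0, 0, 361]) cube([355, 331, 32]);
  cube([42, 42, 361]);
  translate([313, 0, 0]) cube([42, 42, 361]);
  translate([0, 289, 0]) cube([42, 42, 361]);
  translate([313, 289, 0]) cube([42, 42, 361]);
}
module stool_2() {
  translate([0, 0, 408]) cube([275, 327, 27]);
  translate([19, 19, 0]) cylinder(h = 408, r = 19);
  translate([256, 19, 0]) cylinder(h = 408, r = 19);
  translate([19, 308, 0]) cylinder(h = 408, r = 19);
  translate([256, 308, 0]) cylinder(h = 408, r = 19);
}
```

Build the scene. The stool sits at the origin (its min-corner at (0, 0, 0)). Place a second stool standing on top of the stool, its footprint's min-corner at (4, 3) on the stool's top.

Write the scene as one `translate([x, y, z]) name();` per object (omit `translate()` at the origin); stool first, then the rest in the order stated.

stool();
translate([4, 3, 393]) stool_2();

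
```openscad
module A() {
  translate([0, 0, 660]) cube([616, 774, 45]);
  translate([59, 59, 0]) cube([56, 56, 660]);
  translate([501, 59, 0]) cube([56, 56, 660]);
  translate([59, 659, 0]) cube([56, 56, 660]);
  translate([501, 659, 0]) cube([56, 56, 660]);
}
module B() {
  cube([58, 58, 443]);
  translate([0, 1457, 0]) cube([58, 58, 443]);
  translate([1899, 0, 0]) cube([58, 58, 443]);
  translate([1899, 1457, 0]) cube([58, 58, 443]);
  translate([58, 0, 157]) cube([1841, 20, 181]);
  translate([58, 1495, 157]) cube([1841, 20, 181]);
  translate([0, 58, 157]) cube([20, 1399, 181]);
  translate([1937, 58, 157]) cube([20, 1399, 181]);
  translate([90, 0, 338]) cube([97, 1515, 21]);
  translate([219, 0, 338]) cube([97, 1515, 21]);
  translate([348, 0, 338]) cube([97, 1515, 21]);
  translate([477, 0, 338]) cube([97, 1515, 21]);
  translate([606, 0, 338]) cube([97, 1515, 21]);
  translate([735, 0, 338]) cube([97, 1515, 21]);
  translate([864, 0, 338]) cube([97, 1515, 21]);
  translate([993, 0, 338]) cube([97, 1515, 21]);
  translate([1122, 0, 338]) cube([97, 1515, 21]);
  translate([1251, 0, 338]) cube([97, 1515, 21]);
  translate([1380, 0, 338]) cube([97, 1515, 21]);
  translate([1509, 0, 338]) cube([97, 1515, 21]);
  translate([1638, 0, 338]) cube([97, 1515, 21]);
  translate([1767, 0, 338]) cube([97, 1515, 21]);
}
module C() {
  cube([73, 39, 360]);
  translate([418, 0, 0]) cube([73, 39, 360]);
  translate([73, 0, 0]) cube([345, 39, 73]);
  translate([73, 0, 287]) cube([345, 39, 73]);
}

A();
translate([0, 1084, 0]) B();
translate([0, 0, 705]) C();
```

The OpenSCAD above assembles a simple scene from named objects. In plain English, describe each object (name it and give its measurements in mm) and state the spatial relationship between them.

A is a table: top 616 mm (x) × 774 mm (y), 45 mm thick, upper face at z = 705 mm, on four 56×56 mm square legs, each inset 59 mm from the nearest pair of top edges, running from z = 0 to the bottom of the top.

B is a bed frame 1957 mm long (x) by 1515 mm wide (y). Four 58×58 mm corner posts, 443 mm tall, at the corners of the footprint. Four rails of 20 mm thickness and 181 mm height run between adjacent posts with their undersides at z = 157 mm, their outer faces flush with the outside of the frame (the two x-running rails run between the posts' inner faces; the two y-running rails run between the posts' inner faces). 14 slats, each 97 mm wide (x) and 21 mm thick, lie across the top of the two x-running rails, running the full 1515 mm width of the frame in y; the slats are evenly spaced along x between the inner faces of the end posts with equal gaps (rounded down to the nearest mm) at the −x end and between each pair — any rounding remainder accumulates at the +x end.

C is a picture frame with a 345×214 mm rectangular opening (x by z) and a uniform 73 mm border on every side. Frame depth is 39 mm along y. It is built from two vertical stiles running the full outside height and two horizontal rails spanning the gap between the stiles.

The bed frame is on the floor beside the table on its +y side. The picture frame is on top of the table.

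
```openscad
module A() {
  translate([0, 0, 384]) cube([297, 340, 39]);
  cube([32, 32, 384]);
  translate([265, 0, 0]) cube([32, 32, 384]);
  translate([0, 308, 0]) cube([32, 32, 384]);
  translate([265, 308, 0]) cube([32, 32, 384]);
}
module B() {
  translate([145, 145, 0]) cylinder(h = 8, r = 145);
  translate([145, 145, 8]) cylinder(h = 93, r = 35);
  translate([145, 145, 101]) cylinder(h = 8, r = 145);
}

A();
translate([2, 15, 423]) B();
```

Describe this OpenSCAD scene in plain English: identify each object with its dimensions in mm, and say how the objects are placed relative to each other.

A is a four-legged stool. The seat is a 297×340×39 mm slab whose top surface is at z = 423 mm; four square legs, each 32×32 mm in cross-section, run from the floor (z = 0) to the underside of the seat, each flush with a corner of the seat.

B is a spool: two coaxial disc flanges of radius 145 mm and thickness 8 mm, joined by a core cylinder of radius 35 mm and height 93 mm. The lower flange rests on z = 0 and the three cylinders share a vertical axis.

The spool is on top of the stool.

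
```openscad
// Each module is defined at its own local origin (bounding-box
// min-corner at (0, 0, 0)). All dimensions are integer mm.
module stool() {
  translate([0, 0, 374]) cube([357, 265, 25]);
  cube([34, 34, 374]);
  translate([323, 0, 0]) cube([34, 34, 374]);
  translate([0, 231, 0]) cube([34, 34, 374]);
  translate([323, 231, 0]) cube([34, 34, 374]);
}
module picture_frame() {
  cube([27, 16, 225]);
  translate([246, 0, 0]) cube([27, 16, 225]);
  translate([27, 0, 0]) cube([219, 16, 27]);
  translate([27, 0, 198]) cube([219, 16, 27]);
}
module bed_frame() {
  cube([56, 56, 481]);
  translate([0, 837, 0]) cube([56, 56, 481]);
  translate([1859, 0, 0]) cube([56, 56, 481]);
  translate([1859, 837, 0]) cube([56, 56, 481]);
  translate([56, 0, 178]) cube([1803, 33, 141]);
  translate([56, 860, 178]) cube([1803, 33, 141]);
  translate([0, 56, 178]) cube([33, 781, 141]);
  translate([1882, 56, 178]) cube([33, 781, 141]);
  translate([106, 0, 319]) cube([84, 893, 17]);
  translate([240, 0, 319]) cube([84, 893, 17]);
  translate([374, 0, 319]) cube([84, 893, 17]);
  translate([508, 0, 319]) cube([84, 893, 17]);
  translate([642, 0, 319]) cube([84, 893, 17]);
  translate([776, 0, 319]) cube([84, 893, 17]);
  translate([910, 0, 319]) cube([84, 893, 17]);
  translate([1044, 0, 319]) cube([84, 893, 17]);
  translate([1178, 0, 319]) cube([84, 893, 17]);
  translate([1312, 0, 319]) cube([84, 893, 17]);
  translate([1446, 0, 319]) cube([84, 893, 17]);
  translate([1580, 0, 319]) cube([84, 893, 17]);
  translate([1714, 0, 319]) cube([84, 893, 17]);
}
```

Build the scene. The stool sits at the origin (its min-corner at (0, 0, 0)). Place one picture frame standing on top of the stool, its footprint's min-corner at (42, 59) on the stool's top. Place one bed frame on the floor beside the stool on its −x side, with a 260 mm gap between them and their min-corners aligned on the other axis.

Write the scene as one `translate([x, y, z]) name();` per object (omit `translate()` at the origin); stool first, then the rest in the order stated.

stool();
translate([42, 59, 399]) picture_frame();
translate([-2175, 0, 0]) bed_frame();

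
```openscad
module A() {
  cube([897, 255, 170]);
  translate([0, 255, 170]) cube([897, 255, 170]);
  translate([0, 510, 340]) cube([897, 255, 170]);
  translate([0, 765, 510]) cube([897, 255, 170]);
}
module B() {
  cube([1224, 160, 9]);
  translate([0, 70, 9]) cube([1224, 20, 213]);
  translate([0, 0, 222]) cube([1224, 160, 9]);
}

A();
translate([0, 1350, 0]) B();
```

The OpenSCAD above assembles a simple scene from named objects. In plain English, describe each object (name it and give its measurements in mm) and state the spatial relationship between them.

A is a straight staircase of 4 solid steps. Each step is 897 mm wide (x), 255 mm deep (y, the going) and 170 mm tall (the rise). The first step rests on the floor; each subsequent step sits one going further in +y and one rise higher in +z, directly behind and above the previous step with no overlap.

B is an I-beam lying along x, 1224 mm long. Overall section height 231 mm. Two flanges 160 mm wide (y) and 9 mm thick, one on the floor and one at the top; a web 20 mm thick runs between them, centred on the flange width.

The I-beam is on the floor beside the staircase on its +y side.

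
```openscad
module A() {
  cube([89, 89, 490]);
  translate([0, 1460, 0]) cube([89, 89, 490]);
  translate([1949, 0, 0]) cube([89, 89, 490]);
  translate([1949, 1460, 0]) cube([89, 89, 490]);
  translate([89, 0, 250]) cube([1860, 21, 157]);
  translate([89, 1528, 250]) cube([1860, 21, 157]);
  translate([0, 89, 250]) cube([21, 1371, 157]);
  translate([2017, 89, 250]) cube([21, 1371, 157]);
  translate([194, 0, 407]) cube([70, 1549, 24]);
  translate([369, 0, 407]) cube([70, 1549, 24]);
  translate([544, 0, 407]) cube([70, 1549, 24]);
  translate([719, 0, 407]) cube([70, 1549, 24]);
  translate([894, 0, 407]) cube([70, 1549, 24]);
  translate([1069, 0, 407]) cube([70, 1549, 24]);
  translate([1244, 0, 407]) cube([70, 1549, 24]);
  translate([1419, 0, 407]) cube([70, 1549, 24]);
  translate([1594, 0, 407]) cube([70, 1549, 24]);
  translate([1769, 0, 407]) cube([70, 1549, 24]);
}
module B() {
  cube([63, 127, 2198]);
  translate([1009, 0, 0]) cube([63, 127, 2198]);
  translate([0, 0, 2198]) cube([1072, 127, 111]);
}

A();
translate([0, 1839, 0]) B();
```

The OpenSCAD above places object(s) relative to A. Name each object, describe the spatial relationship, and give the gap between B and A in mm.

A is a bed frame. B is a door frame. The door frame is on the floor beside the bed frame on its +y side. The gap between the door frame and the bed frame is 290 mm.

The door frame's nearest face is 290 mm from the bed frame's +y face.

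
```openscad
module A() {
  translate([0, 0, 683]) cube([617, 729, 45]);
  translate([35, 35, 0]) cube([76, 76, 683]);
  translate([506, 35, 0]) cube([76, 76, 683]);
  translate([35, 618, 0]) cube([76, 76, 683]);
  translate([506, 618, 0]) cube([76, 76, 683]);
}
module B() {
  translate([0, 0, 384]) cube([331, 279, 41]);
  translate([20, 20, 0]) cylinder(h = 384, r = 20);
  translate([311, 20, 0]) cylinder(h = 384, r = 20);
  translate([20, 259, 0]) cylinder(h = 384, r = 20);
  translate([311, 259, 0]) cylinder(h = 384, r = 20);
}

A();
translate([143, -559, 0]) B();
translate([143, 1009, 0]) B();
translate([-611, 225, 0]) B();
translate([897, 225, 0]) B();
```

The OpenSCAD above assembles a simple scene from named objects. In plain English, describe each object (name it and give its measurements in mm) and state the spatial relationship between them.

A is a table: top 617 mm (x) × 729 mm (y), 45 mm thick, upper face at z = 728 mm, on four 76×76 mm square legs, each inset 35 mm from the nearest pair of top edges, running from z = 0 to the bottom of the top.

B is a four-legged stool. The seat is 331×279 mm, 41 mm thick, top at z = 425 mm. It stands on four round legs, each 40 mm in diameter, from z = 0 to the seat underside, each leg's axis is inset half a diameter from the nearest pair of seat edges (so the leg's bounding box is flush with the corner).

Four stools sit around the table at the −y, +y, −x, +x sides.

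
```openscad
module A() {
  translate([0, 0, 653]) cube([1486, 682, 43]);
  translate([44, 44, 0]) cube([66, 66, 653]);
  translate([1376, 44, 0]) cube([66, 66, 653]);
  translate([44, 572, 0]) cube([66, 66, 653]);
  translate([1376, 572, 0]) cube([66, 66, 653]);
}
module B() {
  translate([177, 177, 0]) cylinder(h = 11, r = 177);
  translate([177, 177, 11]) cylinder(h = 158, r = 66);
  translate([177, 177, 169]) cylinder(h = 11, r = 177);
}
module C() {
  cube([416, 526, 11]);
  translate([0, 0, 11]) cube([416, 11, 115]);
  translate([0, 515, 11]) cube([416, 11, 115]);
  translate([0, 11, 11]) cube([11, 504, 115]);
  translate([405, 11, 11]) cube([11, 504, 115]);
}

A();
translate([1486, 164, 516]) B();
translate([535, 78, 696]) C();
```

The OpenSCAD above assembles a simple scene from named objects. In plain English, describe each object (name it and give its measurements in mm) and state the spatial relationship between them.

A is a table: top 1486 mm (x) × 682 mm (y), 43 mm thick, upper face at z = 696 mm, on four 66×66 mm square legs, each inset 44 mm from the nearest pair of top edges, running from z = 0 to the bottom of the top.

B is a spool: two coaxial disc flanges of radius 177 mm and thickness 11 mm, joined by a core cylinder of radius 66 mm and height 158 mm. The lower flange rests on z = 0 and the three cylinders share a vertical axis.

C is an open-topped rectangular box: outside dimensions 416×526×126 mm, with a uniform wall and base thickness of 11 mm. The base is a full 416×526 slab on the floor; four walls sit on top of the base. The front and back walls (the −y and +y sides) span the full width; the two side walls fit between them.

The spool is beside the table with their tops flush at z = 696. The open box is on top of the table, centred.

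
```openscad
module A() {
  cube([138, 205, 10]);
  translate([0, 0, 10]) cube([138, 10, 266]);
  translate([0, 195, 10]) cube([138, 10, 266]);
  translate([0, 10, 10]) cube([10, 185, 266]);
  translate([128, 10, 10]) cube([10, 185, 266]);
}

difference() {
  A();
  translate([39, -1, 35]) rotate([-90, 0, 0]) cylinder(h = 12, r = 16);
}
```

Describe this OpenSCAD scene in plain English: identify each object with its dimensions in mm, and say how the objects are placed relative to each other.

A is an open storage box with external size 138×205×276 mm and wall thickness 10 mm (the base is also 10 mm thick). The base covers the whole footprint; the four walls stand on the base, with the y-facing walls full-width and the x-facing walls fitting between their inner faces.

The open box has a circular hole of radius 16 mm through its front wall, centred at (x = 39, z = 35).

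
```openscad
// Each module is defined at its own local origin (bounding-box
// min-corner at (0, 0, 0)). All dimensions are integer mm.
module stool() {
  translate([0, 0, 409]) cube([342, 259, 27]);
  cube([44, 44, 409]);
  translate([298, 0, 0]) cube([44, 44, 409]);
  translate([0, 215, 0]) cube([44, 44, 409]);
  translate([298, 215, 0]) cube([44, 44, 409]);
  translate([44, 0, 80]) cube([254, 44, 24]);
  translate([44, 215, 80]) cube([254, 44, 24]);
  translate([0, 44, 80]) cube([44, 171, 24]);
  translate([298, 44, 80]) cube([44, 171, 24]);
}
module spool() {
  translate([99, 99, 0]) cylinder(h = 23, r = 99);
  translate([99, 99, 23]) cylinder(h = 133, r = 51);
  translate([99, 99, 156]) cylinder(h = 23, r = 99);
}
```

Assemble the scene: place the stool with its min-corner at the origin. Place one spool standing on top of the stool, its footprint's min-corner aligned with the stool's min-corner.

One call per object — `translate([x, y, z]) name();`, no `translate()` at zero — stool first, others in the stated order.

stool();
translate([0, 0, 436]) spool();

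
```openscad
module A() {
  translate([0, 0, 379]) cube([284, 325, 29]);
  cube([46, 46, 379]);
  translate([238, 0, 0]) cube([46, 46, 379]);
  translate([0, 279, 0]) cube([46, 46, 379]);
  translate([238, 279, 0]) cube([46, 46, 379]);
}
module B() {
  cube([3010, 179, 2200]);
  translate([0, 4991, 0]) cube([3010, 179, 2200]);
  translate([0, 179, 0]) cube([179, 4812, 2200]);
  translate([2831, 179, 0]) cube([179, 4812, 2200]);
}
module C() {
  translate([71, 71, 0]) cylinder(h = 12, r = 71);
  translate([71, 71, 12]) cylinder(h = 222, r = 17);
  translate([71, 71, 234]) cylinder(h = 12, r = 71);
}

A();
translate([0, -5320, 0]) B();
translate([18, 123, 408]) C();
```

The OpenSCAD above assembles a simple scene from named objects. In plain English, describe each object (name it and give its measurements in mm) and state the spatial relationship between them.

A is a simple wooden stool: a rectangular seat 284 mm (x) by 325 mm (y), 29 mm thick, top face at z = 408 mm, on four square legs, each 46×46 mm in cross-section. The legs rest on z = 0, each flush with a corner of the seat.

B is a box-shaped house frame (walls only): outside footprint 3010×5170 mm, wall height 2200 mm, wall thickness 179 mm. The two y-facing walls run the full x-width; the two x-facing walls fit between the inner faces of the y-facing walls.

C is a spool: two coaxial disc flanges of radius 71 mm and thickness 12 mm, joined by a core cylinder of radius 17 mm and height 222 mm. The lower flange rests on z = 0 and the three cylinders share a vertical axis.

The house frame is on the floor beside the stool on its −y side. The spool is on top of the stool.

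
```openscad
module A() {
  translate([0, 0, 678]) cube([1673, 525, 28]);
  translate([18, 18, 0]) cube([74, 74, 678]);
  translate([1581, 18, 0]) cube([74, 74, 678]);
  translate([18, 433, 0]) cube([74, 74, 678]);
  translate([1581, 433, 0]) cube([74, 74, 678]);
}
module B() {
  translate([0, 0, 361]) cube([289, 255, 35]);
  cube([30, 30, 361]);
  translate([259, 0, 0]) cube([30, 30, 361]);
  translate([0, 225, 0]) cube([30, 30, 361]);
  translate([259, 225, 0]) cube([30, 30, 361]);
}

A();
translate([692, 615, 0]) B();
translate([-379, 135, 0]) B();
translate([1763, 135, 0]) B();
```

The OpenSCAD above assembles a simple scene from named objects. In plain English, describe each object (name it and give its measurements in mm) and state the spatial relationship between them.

A is a table: top 1673 mm (x) × 525 mm (y), 28 mm thick, upper face at z = 706 mm, on four 74×74 mm square legs, each inset 18 mm from the nearest pair of top edges, running from z = 0 to the bottom of the top.

B is a four-legged stool. The seat is 289×255 mm, 35 mm thick, top at z = 396 mm. It stands on four square legs, each 30×30 mm in cross-section, from z = 0 to the seat underside, each flush with a corner of the seat.

Three stools sit around the table at the +y, −x, +x sides.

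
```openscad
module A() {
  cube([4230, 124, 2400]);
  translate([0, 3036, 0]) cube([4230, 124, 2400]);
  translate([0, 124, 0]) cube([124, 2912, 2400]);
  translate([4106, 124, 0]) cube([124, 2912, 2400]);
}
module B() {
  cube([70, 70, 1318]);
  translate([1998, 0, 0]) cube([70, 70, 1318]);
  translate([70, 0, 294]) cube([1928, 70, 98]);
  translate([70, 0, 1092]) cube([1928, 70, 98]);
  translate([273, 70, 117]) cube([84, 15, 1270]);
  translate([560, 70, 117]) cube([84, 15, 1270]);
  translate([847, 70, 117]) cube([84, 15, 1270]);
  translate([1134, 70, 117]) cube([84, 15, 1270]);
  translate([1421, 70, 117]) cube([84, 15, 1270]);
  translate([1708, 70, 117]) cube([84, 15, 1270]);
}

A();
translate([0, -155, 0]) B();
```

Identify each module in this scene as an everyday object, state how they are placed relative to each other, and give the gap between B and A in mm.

The fence section's nearest face is 70 mm from the house frame's −y face.

A is a house frame. B is a fence section. The fence section is on the floor beside the house frame on its −y side. The gap between the fence section and the house frame is 70 mm.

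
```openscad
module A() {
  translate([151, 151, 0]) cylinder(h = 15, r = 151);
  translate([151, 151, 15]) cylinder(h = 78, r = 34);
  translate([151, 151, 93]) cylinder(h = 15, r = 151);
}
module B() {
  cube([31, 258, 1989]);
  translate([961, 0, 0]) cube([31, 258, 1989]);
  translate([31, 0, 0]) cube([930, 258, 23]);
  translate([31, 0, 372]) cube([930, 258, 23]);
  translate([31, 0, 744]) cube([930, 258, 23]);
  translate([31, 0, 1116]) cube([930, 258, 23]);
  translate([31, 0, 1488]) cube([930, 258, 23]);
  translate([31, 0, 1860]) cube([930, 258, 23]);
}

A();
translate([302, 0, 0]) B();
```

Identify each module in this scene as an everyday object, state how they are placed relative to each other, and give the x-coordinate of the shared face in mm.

A is a spool. B is a bookshelf. The bookshelf is against the spool's +x side, with their −y faces flush. The x-coordinate of the shared face is 302 mm.

The spool's +x face and the bookshelf's −x face are both at x = 302 mm.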